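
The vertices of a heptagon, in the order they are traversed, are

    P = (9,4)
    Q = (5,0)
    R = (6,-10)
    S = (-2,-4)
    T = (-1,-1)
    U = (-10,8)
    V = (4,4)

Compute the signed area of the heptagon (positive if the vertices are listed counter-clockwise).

Apply the shoelace formula: 2A = Σ (x_i·y_{i+1} − x_{i+1}·y_i), indices taken mod 7.
Σ = (-20) + (-50) + (-44) + (-2) + (-18) + (-72) + (-20) = -226
Signed area = Σ/2 = -113 (negative ⇒ clockwise traversal).

-113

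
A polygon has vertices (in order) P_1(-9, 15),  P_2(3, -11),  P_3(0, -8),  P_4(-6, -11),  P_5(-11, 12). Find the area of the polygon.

134

Σ = (54) + (-24) + (-48) + (-193) + (-57) = -268
Area = |Σ|/2 = 134.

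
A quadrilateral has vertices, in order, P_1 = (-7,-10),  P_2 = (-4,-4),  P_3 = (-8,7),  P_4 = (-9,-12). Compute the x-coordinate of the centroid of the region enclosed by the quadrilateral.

-649/93

Apply the shoelace (surveyor's) formula. First the cross-terms c_i = x_i·y_{i+1} − x_{i+1}·y_i:
  -12, -60, 159, 6  ⇒  2A = 93, A = 46.5.
Then Σ (x_i + x_{i+1})·c_i = -1947, so x̄ = -1947 / (6·46.5) = -649/93.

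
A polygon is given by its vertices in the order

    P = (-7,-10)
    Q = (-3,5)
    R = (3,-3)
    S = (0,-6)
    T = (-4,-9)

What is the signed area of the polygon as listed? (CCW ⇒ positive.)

-68

Apply the shoelace (surveyor's) formula: 2A = Σ (x_i·y_{i+1} − x_{i+1}·y_i), indices taken mod 5.
P→Q: (-7)(5) − (-3)(-10) = -65
Q→R: (-3)(-3) − (3)(5) = -6
R→S: (3)(-6) − (0)(-3) = -18
S→T: (0)(-9) − (-4)(-6) = -24
T→P: (-4)(-10) − (-7)(-9) = -23
Σ = -136
Signed area = Σ/2 = -68 (negative ⇒ clockwise traversal).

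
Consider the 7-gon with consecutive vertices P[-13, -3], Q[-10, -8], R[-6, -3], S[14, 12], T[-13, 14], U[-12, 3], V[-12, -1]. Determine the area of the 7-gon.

289

Apply the shoelace formula: 2A = Σ (x_i·y_{i+1} − x_{i+1}·y_i), indices taken mod 7.
Σ = (74) + (-18) + (-30) + (352) + (129) + (48) + (23) = 578
Area = |Σ|/2 = 289.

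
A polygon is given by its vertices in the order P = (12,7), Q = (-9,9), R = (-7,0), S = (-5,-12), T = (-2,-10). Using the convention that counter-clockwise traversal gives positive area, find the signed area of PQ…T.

Apply the shoelace (surveyor's) formula: 2A = Σ (x_i·y_{i+1} − x_{i+1}·y_i), indices taken mod 5.
P→Q: (12)(9) − (-9)(7) = 171
Q→R: (-9)(0) − (-7)(9) = 63
R→S: (-7)(-12) − (-5)(0) = 84
S→T: (-5)(-10) − (-2)(-12) = 26
T→P: (-2)(7) − (12)(-10) = 106
Σ = 450
Signed area = Σ/2 = 225 (positive ⇒ counter-clockwise traversal).

225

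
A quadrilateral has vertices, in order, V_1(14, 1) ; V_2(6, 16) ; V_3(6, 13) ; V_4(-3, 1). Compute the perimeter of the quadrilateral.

|V_1V_2| = √((-8)² + (15)²) = √289 = 17
|V_2V_3| = √((0)² + (-3)²) = √9 = 3
|V_3V_4| = √((-9)² + (-12)²) = √225 = 15
|V_4V_1| = √((17)² + (0)²) = √289 = 17
Perimeter = 17 + 3 + 15 + 17 = 52.

52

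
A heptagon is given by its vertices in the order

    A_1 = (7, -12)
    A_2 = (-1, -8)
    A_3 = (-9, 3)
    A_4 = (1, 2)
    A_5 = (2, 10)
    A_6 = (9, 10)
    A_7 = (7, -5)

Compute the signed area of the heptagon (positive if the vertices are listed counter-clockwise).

-196

Apply Gauss's area formula: 2A = Σ (x_i·y_{i+1} − x_{i+1}·y_i), indices taken mod 7.
Cross-terms: -68, -75, -21, 6, -70, -115, -49  ⇒  Σ = -392
Signed area = Σ/2 = -196 (negative ⇒ clockwise traversal).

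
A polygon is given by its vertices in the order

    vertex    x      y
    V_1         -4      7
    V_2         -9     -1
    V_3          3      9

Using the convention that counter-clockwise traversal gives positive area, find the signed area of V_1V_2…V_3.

Apply the surveyor's formula: 2A = Σ (x_i·y_{i+1} − x_{i+1}·y_i), indices taken mod 3.
Σ = (67) + (-78) + (57) = 46
Signed area = Σ/2 = 23 (positive ⇒ counter-clockwise traversal).

23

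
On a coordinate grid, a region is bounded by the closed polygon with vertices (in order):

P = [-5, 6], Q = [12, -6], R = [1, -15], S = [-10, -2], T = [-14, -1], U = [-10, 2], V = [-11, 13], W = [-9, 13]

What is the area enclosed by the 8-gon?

273.5

Apply the shoelace (surveyor's) formula: 2A = Σ (x_i·y_{i+1} − x_{i+1}·y_i), indices taken mod 8.
P→Q: (-5)(-6) − (12)(6) = -42
Q→R: (12)(-15) − (1)(-6) = -174
R→S: (1)(-2) − (-10)(-15) = -152
S→T: (-10)(-1) − (-14)(-2) = -18
T→U: (-14)(2) − (-10)(-1) = -38
U→V: (-10)(13) − (-11)(2) = -108
V→W: (-11)(13) − (-9)(13) = -26
W→P: (-9)(6) − (-5)(13) = 11
Σ = -547
Area = |Σ|/2 = 273.5.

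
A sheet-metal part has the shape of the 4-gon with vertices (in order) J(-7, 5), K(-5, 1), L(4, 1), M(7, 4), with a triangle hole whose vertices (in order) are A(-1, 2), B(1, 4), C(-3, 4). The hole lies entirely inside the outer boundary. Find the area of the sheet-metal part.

36.5

Outer boundary:
Apply the surveyor's formula: 2A = Σ (x_i·y_{i+1} − x_{i+1}·y_i), indices taken mod 4.
J→K: (-7)(1) − (-5)(5) = 18
K→L: (-5)(1) − (4)(1) = -9
L→M: (4)(4) − (7)(1) = 9
M→J: (7)(5) − (-7)(4) = 63
Σ = 81
Area = |Σ|/2 = 40.5.
Hole:
Apply the shoelace formula: 2A = Σ (x_i·y_{i+1} − x_{i+1}·y_i), indices taken mod 3.
Σ = (-6) + (16) + (-2) = 8
Area = |Σ|/2 = 4.
Net area = 40.5 − 4 = 36.5.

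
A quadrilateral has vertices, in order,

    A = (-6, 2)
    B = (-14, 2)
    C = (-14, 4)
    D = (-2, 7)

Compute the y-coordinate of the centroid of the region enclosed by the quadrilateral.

Apply the shoelace formula. First the cross-terms c_i = x_i·y_{i+1} − x_{i+1}·y_i:
  16, -28, -90, 38  ⇒  2A = -64, A = -32.
Then Σ (y_i + y_{i+1})·c_i = -752, so ȳ = -752 / (6·(-32)) = 47/12.

47/12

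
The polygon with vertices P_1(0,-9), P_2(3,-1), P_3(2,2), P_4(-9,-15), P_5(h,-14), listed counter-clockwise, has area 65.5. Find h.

The doubled signed area Σ (x_i y_{i+1} − x_{i+1} y_i) is linear in h.
With h=0 it equals 149; the coefficient of h is 6 (from the two edges through P_5).
So 6·h + 149 = 2·65.5 = 131 ⇒ h = -3.

-3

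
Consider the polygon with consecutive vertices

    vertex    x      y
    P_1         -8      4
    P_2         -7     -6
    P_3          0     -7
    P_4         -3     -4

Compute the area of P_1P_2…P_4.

Apply the shoelace (surveyor's) formula: 2A = Σ (x_i·y_{i+1} − x_{i+1}·y_i), indices taken mod 4.
P_1→P_2: (-8)(-6) − (-7)(4) = 76
P_2→P_3: (-7)(-7) − (0)(-6) = 49
P_3→P_4: (0)(-4) − (-3)(-7) = -21
P_4→P_1: (-3)(4) − (-8)(-4) = -44
Σ = 60
Area = |Σ|/2 = 30.

30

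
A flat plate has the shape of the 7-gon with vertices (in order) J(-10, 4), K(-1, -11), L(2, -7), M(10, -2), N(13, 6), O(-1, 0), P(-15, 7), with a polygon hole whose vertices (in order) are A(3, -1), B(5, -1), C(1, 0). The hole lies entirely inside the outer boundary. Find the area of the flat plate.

151

Outer boundary:
Cross-terms: 114, 29, 66, 86, 6, -7, 10  ⇒  Σ = 304
Area = |Σ|/2 = 152.
Hole:
Apply Gauss's area formula: 2A = Σ (x_i·y_{i+1} − x_{i+1}·y_i), indices taken mod 3.
Σ = (2) + (1) + (-1) = 2
Area = |Σ|/2 = 1.
Net area = 152 − 1 = 151.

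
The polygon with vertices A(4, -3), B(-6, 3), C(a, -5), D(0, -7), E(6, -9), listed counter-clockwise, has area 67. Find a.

-5

The doubled signed area Σ (x_i y_{i+1} − x_{i+1} y_i) is linear in a.
With a=0 it equals 84; the coefficient of a is -10 (from the two edges through C).
So -10·a + 84 = 2·67 = 134 ⇒ a = -5.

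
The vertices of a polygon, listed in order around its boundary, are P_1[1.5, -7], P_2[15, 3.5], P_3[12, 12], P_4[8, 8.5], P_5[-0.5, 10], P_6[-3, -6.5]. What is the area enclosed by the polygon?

Cross-terms: 110.25, 138, 6, 84.25, 33.25, 30.75  ⇒  Σ = 402.5
Area = |Σ|/2 = 201.25.

201.25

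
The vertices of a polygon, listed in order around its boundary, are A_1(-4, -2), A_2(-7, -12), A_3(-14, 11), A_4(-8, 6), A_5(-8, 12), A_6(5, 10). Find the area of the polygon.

182.5

Apply Gauss's area formula: 2A = Σ (x_i·y_{i+1} − x_{i+1}·y_i), indices taken mod 6.
Σ = (34) + (-245) + (4) + (-48) + (-140) + (30) = -365
Area = |Σ|/2 = 182.5.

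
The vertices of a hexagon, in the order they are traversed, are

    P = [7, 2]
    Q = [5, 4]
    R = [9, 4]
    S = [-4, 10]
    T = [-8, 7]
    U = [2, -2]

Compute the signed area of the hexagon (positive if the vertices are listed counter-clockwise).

90

Apply the shoelace (surveyor's) formula: 2A = Σ (x_i·y_{i+1} − x_{i+1}·y_i), indices taken mod 6.
Σ = (18) + (-16) + (106) + (52) + (2) + (18) = 180
Signed area = Σ/2 = 90 (positive ⇒ counter-clockwise traversal).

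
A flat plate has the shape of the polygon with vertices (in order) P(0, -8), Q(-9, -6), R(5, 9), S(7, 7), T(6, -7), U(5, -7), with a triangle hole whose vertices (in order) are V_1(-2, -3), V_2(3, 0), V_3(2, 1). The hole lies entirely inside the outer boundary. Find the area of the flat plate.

Outer boundary:
Σ = (-72) + (-51) + (-28) + (-91) + (-7) + (-40) = -289
Area = |Σ|/2 = 144.5.
Hole:
Apply the surveyor's formula: 2A = Σ (x_i·y_{i+1} − x_{i+1}·y_i), indices taken mod 3.
Σ = (9) + (3) + (-4) = 8
Area = |Σ|/2 = 4.
Net area = 144.5 − 4 = 140.5.

140.5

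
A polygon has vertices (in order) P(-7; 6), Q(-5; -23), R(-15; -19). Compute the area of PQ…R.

141

Apply the surveyor's formula: 2A = Σ (x_i·y_{i+1} − x_{i+1}·y_i), indices taken mod 3.
Σ = (191) + (-250) + (-223) = -282
Area = |Σ|/2 = 141.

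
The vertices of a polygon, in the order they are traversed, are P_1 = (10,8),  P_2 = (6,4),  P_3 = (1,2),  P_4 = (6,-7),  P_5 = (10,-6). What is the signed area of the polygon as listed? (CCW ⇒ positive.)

77.5

Apply Gauss's area formula: 2A = Σ (x_i·y_{i+1} − x_{i+1}·y_i), indices taken mod 5.
P_1→P_2: (10)(4) − (6)(8) = -8
P_2→P_3: (6)(2) − (1)(4) = 8
P_3→P_4: (1)(-7) − (6)(2) = -19
P_4→P_5: (6)(-6) − (10)(-7) = 34
P_5→P_1: (10)(8) − (10)(-6) = 140
Σ = 155
Signed area = Σ/2 = 77.5 (positive ⇒ counter-clockwise traversal).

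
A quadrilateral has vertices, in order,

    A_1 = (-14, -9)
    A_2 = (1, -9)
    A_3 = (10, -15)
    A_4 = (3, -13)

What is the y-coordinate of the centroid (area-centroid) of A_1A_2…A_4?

-229/21

Apply the shoelace (surveyor's) formula. First the cross-terms c_i = x_i·y_{i+1} − x_{i+1}·y_i:
  135, 75, -85, -209  ⇒  2A = -84, A = -42.
Then Σ (y_i + y_{i+1})·c_i = 2748, so ȳ = 2748 / (6·(-42)) = -229/21.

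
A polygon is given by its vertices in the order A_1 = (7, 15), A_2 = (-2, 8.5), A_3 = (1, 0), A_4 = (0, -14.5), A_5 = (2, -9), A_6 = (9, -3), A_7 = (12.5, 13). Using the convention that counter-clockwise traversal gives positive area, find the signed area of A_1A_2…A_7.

210.75

Σ = (89.5) + (-8.5) + (-14.5) + (29) + (75) + (154.5) + (96.5) = 421.5
Signed area = Σ/2 = 210.75 (positive ⇒ counter-clockwise traversal).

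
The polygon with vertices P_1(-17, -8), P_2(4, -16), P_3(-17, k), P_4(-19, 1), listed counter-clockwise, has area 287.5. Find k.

17

The doubled signed area Σ (x_i y_{i+1} − x_{i+1} y_i) is linear in k.
With k=0 it equals 184; the coefficient of k is 23 (from the two edges through P_3).
So 23·k + 184 = 2·287.5 = 575 ⇒ k = 17.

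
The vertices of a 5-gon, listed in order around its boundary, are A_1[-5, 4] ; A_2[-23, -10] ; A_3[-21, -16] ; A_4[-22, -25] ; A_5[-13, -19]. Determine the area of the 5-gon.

209.5

Apply Gauss's area formula: 2A = Σ (x_i·y_{i+1} − x_{i+1}·y_i), indices taken mod 5.
A_1→A_2: (-5)(-10) − (-23)(4) = 142
A_2→A_3: (-23)(-16) − (-21)(-10) = 158
A_3→A_4: (-21)(-25) − (-22)(-16) = 173
A_4→A_5: (-22)(-19) − (-13)(-25) = 93
A_5→A_1: (-13)(4) − (-5)(-19) = -147
Σ = 419
Area = |Σ|/2 = 209.5.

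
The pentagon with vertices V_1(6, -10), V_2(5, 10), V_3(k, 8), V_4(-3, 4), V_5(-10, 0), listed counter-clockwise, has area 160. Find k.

Write out the shoelace sum; only the two edges meeting at V_3 involve k:
2·Area = [(5·8 − k·10) + (k·4 − (-3)·8)] + 250
       = -6·k + 314 = 320
⇒ k = -1.

-1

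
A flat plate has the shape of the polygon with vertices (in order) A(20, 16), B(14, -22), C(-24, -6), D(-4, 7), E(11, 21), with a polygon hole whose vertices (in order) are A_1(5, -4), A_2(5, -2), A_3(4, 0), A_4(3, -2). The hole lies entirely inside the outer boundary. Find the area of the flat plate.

Outer boundary:
Apply Gauss's area formula: 2A = Σ (x_i·y_{i+1} − x_{i+1}·y_i), indices taken mod 5.
Cross-terms: -664, -612, -192, -161, -244  ⇒  Σ = -1873
Area = |Σ|/2 = 936.5.
Hole:
Apply the surveyor's formula: 2A = Σ (x_i·y_{i+1} − x_{i+1}·y_i), indices taken mod 4.
Σ = (10) + (8) + (-8) + (-2) = 8
Area = |Σ|/2 = 4.
Net area = 936.5 − 4 = 932.5.

932.5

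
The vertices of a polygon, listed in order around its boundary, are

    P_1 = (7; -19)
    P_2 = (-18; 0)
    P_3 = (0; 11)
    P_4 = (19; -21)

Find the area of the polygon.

481.5

P_1→P_2: (7)(0) − (-18)(-19) = -342
P_2→P_3: (-18)(11) − (0)(0) = -198
P_3→P_4: (0)(-21) − (19)(11) = -209
P_4→P_1: (19)(-19) − (7)(-21) = -214
Σ = -963
Area = |Σ|/2 = 481.5.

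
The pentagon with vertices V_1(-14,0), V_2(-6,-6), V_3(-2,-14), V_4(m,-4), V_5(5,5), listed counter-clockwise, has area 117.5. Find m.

Write out the shoelace sum; only the two edges meeting at V_4 involve m:
2·Area = [((-2)·(-4) − m·(-14)) + (m·5 − 5·(-4))] + 226
       = 19·m + 254 = 235
⇒ m = -1.

-1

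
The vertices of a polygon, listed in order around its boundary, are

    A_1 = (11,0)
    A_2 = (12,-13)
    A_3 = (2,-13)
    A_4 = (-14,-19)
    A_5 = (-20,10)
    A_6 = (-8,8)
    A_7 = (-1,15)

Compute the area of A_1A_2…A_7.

685

Cross-terms: -143, -130, -220, -520, -80, -112, -165  ⇒  Σ = -1370
Area = |Σ|/2 = 685.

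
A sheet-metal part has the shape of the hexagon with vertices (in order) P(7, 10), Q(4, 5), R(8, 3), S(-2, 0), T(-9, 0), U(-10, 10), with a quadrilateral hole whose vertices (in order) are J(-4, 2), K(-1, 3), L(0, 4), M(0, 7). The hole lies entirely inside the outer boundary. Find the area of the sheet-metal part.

Outer boundary:
Apply the shoelace formula: 2A = Σ (x_i·y_{i+1} − x_{i+1}·y_i), indices taken mod 6.
Cross-terms: -5, -28, 6, 0, -90, -170  ⇒  Σ = -287
Area = |Σ|/2 = 143.5.
Hole:
Apply Gauss's area formula: 2A = Σ (x_i·y_{i+1} − x_{i+1}·y_i), indices taken mod 4.
Cross-terms: -10, -4, 0, 28  ⇒  Σ = 14
Area = |Σ|/2 = 7.
Net area = 143.5 − 7 = 136.5.

136.5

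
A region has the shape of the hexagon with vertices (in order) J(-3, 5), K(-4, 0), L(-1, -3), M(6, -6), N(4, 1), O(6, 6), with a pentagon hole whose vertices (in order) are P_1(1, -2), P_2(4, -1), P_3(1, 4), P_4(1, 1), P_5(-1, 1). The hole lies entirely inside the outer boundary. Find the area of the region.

64

Outer boundary:
Apply the surveyor's formula: 2A = Σ (x_i·y_{i+1} − x_{i+1}·y_i), indices taken mod 6.
J→K: (-3)(0) − (-4)(5) = 20
K→L: (-4)(-3) − (-1)(0) = 12
L→M: (-1)(-6) − (6)(-3) = 24
M→N: (6)(1) − (4)(-6) = 30
N→O: (4)(6) − (6)(1) = 18
O→J: (6)(5) − (-3)(6) = 48
Σ = 152
Area = |Σ|/2 = 76.
Hole:
P_1→P_2: (1)(-1) − (4)(-2) = 7
P_2→P_3: (4)(4) − (1)(-1) = 17
P_3→P_4: (1)(1) − (1)(4) = -3
P_4→P_5: (1)(1) − (-1)(1) = 2
P_5→P_1: (-1)(-2) − (1)(1) = 1
Σ = 24
Area = |Σ|/2 = 12.
Net area = 76 − 12 = 64.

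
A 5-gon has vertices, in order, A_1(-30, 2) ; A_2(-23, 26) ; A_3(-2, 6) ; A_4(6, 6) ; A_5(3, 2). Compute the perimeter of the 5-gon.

100

|A_1A_2| = √((7)² + (24)²) = √625 = 25
|A_2A_3| = √((21)² + (-20)²) = √841 = 29
|A_3A_4| = √((8)² + (0)²) = √64 = 8
|A_4A_5| = √((-3)² + (-4)²) = √25 = 5
|A_5A_1| = √((-33)² + (0)²) = √1089 = 33
Perimeter = 25 + 29 + 8 + 5 + 33 = 100.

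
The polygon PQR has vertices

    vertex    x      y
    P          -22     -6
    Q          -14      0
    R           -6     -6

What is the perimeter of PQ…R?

36

|PQ| = √((8)² + (6)²) = √100 = 10
|QR| = √((8)² + (-6)²) = √100 = 10
|RP| = √((-16)² + (0)²) = √256 = 16
Perimeter = 10 + 10 + 16 = 36.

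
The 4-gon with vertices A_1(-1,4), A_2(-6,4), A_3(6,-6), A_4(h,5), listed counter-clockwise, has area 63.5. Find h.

Write out the shoelace sum; only the two edges meeting at A_4 involve h:
2·Area = [(6·5 − h·(-6)) + (h·4 − (-1)·5)] + 32
       = 10·h + 67 = 127
⇒ h = 6.

6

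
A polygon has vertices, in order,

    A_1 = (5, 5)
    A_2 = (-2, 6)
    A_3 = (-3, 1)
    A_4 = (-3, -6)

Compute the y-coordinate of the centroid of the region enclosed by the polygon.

Apply the shoelace (surveyor's) formula. First the cross-terms c_i = x_i·y_{i+1} − x_{i+1}·y_i:
  40, 16, 21, 15  ⇒  2A = 92, A = 46.
Then Σ (y_i + y_{i+1})·c_i = 432, so ȳ = 432 / (6·46) = 36/23.

36/23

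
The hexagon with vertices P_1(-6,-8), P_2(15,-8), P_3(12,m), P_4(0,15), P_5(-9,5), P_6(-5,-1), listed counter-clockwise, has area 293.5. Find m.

Write out the shoelace sum; only the two edges meeting at P_3 involve m:
2·Area = [(15·m − 12·(-8)) + (12·15 − 0·m)] + 371
       = 15·m + 647 = 587
⇒ m = -4.

-4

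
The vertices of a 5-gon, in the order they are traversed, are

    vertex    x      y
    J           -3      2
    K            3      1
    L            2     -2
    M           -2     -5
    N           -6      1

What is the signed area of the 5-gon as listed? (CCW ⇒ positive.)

Apply the shoelace formula: 2A = Σ (x_i·y_{i+1} − x_{i+1}·y_i), indices taken mod 5.
Cross-terms: -9, -8, -14, -32, -9  ⇒  Σ = -72
Signed area = Σ/2 = -36 (negative ⇒ clockwise traversal).

-36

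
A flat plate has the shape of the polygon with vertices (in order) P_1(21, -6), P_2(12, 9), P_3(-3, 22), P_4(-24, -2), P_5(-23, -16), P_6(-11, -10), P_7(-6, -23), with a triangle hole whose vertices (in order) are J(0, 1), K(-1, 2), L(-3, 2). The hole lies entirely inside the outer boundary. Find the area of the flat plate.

Outer boundary:
Apply the surveyor's formula: 2A = Σ (x_i·y_{i+1} − x_{i+1}·y_i), indices taken mod 7.
Σ = (261) + (291) + (534) + (338) + (54) + (193) + (519) = 2190
Area = |Σ|/2 = 1095.
Hole:
Σ = (1) + (4) + (-3) = 2
Area = |Σ|/2 = 1.
Net area = 1095 − 1 = 1094.

1094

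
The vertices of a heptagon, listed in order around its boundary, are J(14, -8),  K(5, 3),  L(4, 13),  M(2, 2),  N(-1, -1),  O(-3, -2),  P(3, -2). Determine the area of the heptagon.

66

Apply the shoelace (surveyor's) formula: 2A = Σ (x_i·y_{i+1} − x_{i+1}·y_i), indices taken mod 7.
Σ = (82) + (53) + (-18) + (0) + (-1) + (12) + (4) = 132
Area = |Σ|/2 = 66.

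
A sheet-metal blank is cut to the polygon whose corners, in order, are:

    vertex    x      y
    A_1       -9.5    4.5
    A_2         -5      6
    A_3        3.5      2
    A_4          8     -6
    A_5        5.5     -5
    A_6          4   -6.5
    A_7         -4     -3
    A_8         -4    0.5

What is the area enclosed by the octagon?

Σ = (-34.5) + (-31) + (-37) + (-7) + (-15.75) + (-38) + (-14) + (-13.25) = -190.5
Area = |Σ|/2 = 95.25.

95.25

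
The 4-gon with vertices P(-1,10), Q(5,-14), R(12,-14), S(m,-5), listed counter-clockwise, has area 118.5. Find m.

10

The doubled signed area Σ (x_i y_{i+1} − x_{i+1} y_i) is linear in m.
With m=0 it equals -3; the coefficient of m is 24 (from the two edges through S).
So 24·m + -3 = 2·118.5 = 237 ⇒ m = 10.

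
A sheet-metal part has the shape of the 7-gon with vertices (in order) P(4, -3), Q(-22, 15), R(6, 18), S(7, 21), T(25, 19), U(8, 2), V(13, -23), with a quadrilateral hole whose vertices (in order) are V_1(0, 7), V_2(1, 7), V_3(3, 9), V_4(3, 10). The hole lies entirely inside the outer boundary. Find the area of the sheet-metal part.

Outer boundary:
Σ = (-6) + (-486) + (0) + (-392) + (-102) + (-210) + (53) = -1143
Area = |Σ|/2 = 571.5.
Hole:
Apply Gauss's area formula: 2A = Σ (x_i·y_{i+1} − x_{i+1}·y_i), indices taken mod 4.
V_1→V_2: (0)(7) − (1)(7) = -7
V_2→V_3: (1)(9) − (3)(7) = -12
V_3→V_4: (3)(10) − (3)(9) = 3
V_4→V_1: (3)(7) − (0)(10) = 21
Σ = 5
Area = |Σ|/2 = 2.5.
Net area = 571.5 − 2.5 = 569.

569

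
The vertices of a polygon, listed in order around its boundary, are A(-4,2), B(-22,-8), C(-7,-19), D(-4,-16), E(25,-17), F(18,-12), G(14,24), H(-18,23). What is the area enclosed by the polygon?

1179

A→B: (-4)(-8) − (-22)(2) = 76
B→C: (-22)(-19) − (-7)(-8) = 362
C→D: (-7)(-16) − (-4)(-19) = 36
D→E: (-4)(-17) − (25)(-16) = 468
E→F: (25)(-12) − (18)(-17) = 6
F→G: (18)(24) − (14)(-12) = 600
G→H: (14)(23) − (-18)(24) = 754
H→A: (-18)(2) − (-4)(23) = 56
Σ = 2358
Area = |Σ|/2 = 1179.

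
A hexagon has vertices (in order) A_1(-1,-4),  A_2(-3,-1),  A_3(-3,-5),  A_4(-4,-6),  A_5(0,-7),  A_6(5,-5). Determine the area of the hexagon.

Cross-terms: -11, 12, -2, 28, 35, -25  ⇒  Σ = 37
Area = |Σ|/2 = 18.5.

18.5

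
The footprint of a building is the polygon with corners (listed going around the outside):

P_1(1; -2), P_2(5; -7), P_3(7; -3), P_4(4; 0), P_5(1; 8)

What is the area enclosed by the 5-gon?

35.5

Apply the shoelace formula: 2A = Σ (x_i·y_{i+1} − x_{i+1}·y_i), indices taken mod 5.
P_1→P_2: (1)(-7) − (5)(-2) = 3
P_2→P_3: (5)(-3) − (7)(-7) = 34
P_3→P_4: (7)(0) − (4)(-3) = 12
P_4→P_5: (4)(8) − (1)(0) = 32
P_5→P_1: (1)(-2) − (1)(8) = -10
Σ = 71
Area = |Σ|/2 = 35.5.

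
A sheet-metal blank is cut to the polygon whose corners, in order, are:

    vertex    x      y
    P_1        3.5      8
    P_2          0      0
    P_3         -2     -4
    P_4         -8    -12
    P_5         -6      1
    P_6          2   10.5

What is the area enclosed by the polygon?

86.875

Cross-terms: 0, 0, -8, -80, -65, -20.75  ⇒  Σ = -173.75
Area = |Σ|/2 = 86.875.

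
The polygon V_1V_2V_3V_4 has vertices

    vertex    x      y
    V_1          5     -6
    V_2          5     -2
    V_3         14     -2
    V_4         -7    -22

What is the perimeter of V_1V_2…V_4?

62

|V_1V_2| = √((0)² + (4)²) = √16 = 4
|V_2V_3| = √((9)² + (0)²) = √81 = 9
|V_3V_4| = √((-21)² + (-20)²) = √841 = 29
|V_4V_1| = √((12)² + (16)²) = √400 = 20
Perimeter = 4 + 9 + 29 + 20 = 62.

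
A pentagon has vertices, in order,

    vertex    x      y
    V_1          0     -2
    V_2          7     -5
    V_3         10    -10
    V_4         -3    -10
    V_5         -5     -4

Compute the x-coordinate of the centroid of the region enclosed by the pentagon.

449/246

Apply the shoelace (surveyor's) formula. First the cross-terms c_i = x_i·y_{i+1} − x_{i+1}·y_i:
  14, -20, -130, -38, 10  ⇒  2A = -164, A = -82.
Then Σ (x_i + x_{i+1})·c_i = -898, so x̄ = -898 / (6·(-82)) = 449/246.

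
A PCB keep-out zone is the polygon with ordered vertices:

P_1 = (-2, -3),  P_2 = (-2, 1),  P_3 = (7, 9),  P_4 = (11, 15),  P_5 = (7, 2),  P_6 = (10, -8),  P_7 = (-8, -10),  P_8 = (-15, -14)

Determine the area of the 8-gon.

Apply Gauss's area formula: 2A = Σ (x_i·y_{i+1} − x_{i+1}·y_i), indices taken mod 8.
Cross-terms: -8, -25, 6, -83, -76, -164, -38, 17  ⇒  Σ = -371
Area = |Σ|/2 = 185.5.

185.5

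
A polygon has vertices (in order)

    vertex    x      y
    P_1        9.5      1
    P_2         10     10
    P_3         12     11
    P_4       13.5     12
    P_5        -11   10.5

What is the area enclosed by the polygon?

Apply the surveyor's formula: 2A = Σ (x_i·y_{i+1} − x_{i+1}·y_i), indices taken mod 5.
P_1→P_2: (9.5)(10) − (10)(1) = 85
P_2→P_3: (10)(11) − (12)(10) = -10
P_3→P_4: (12)(12) − (13.5)(11) = -4.5
P_4→P_5: (13.5)(10.5) − (-11)(12) = 273.75
P_5→P_1: (-11)(1) − (9.5)(10.5) = -110.75
Σ = 233.5
Area = |Σ|/2 = 116.75.

116.75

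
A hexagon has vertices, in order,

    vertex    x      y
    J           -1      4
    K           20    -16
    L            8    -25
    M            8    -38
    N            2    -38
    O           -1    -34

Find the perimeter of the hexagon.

|JK| = √((21)² + (-20)²) = √841 = 29
|KL| = √((-12)² + (-9)²) = √225 = 15
|LM| = √((0)² + (-13)²) = √169 = 13
|MN| = √((-6)² + (0)²) = √36 = 6
|NO| = √((-3)² + (4)²) = √25 = 5
|OJ| = √((0)² + (38)²) = √1444 = 38
Perimeter = 29 + 15 + 13 + 6 + 5 + 38 = 106.

106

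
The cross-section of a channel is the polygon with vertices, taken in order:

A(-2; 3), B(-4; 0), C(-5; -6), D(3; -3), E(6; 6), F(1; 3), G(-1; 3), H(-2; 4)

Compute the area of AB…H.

Σ = (12) + (24) + (33) + (36) + (12) + (6) + (2) + (2) = 127
Area = |Σ|/2 = 63.5.

63.5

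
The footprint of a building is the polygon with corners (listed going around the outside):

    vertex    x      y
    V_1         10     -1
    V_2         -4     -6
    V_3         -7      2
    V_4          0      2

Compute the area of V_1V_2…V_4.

Σ = (-64) + (-50) + (-14) + (-20) = -148
Area = |Σ|/2 = 74.

74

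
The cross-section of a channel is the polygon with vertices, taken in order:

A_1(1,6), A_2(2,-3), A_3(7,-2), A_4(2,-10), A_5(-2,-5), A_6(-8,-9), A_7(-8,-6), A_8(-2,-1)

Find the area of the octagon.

77.5

Cross-terms: -15, 17, -66, -30, -22, -24, -4, -11  ⇒  Σ = -155
Area = |Σ|/2 = 77.5.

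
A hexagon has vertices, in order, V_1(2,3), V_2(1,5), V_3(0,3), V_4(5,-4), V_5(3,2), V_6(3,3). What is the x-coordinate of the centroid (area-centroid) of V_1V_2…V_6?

158/69

Apply the shoelace (surveyor's) formula. First the cross-terms c_i = x_i·y_{i+1} − x_{i+1}·y_i:
  7, 3, -15, 22, 3, 3  ⇒  2A = 23, A = 11.5.
Then Σ (x_i + x_{i+1})·c_i = 158, so x̄ = 158 / (6·11.5) = 158/69.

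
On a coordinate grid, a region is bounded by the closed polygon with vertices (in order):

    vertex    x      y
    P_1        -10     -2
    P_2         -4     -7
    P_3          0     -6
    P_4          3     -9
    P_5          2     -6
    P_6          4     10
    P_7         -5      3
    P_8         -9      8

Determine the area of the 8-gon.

147.5

P_1→P_2: (-10)(-7) − (-4)(-2) = 62
P_2→P_3: (-4)(-6) − (0)(-7) = 24
P_3→P_4: (0)(-9) − (3)(-6) = 18
P_4→P_5: (3)(-6) − (2)(-9) = 0
P_5→P_6: (2)(10) − (4)(-6) = 44
P_6→P_7: (4)(3) − (-5)(10) = 62
P_7→P_8: (-5)(8) − (-9)(3) = -13
P_8→P_1: (-9)(-2) − (-10)(8) = 98
Σ = 295
Area = |Σ|/2 = 147.5.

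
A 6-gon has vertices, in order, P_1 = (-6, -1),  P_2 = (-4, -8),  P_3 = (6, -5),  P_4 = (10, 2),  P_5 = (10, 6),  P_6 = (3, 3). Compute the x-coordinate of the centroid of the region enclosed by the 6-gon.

533/241

Apply the shoelace formula. First the cross-terms c_i = x_i·y_{i+1} − x_{i+1}·y_i:
  44, 68, 62, 40, 12, 15  ⇒  2A = 241, A = 120.5.
Then Σ (x_i + x_{i+1})·c_i = 1599, so x̄ = 1599 / (6·120.5) = 533/241.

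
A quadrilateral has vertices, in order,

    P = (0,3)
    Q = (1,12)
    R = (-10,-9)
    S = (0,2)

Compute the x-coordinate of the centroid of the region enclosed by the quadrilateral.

-401/132

Apply the surveyor's formula. First the cross-terms c_i = x_i·y_{i+1} − x_{i+1}·y_i:
  -3, 111, -20, 0  ⇒  2A = 88, A = 44.
Then Σ (x_i + x_{i+1})·c_i = -802, so x̄ = -802 / (6·44) = -401/132.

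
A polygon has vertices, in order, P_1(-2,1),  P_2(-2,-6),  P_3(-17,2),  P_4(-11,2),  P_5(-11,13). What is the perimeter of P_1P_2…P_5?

|P_1P_2| = √((0)² + (-7)²) = √49 = 7
|P_2P_3| = √((-15)² + (8)²) = √289 = 17
|P_3P_4| = √((6)² + (0)²) = √36 = 6
|P_4P_5| = √((0)² + (11)²) = √121 = 11
|P_5P_1| = √((9)² + (-12)²) = √225 = 15
Perimeter = 7 + 17 + 6 + 11 + 15 = 56.

56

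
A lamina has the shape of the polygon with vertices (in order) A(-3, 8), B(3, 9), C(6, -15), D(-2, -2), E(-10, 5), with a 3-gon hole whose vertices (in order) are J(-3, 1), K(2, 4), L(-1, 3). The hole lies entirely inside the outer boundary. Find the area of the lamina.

Outer boundary:
Apply the shoelace formula: 2A = Σ (x_i·y_{i+1} − x_{i+1}·y_i), indices taken mod 5.
Cross-terms: -51, -99, -42, -30, -65  ⇒  Σ = -287
Area = |Σ|/2 = 143.5.
Hole:
Apply Gauss's area formula: 2A = Σ (x_i·y_{i+1} − x_{i+1}·y_i), indices taken mod 3.
Cross-terms: -14, 10, 8  ⇒  Σ = 4
Area = |Σ|/2 = 2.
Net area = 143.5 − 2 = 141.5.

141.5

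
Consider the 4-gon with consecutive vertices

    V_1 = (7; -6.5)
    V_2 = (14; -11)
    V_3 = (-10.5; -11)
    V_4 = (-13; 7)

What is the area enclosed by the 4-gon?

Cross-terms: 14, -269.5, -216.5, 35.5  ⇒  Σ = -436.5
Area = |Σ|/2 = 218.25.

218.25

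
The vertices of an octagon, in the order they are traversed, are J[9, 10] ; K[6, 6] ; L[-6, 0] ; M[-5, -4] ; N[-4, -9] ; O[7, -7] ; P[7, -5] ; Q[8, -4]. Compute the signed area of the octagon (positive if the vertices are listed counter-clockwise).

158

Apply the surveyor's formula: 2A = Σ (x_i·y_{i+1} − x_{i+1}·y_i), indices taken mod 8.
Σ = (-6) + (36) + (24) + (29) + (91) + (14) + (12) + (116) = 316
Signed area = Σ/2 = 158 (positive ⇒ counter-clockwise traversal).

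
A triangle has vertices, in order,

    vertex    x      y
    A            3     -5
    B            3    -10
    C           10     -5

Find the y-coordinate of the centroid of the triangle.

Apply the shoelace (surveyor's) formula. First the cross-terms c_i = x_i·y_{i+1} − x_{i+1}·y_i:
  -15, 85, -35  ⇒  2A = 35, A = 17.5.
Then Σ (y_i + y_{i+1})·c_i = -700, so ȳ = -700 / (6·17.5) = -20/3.

-20/3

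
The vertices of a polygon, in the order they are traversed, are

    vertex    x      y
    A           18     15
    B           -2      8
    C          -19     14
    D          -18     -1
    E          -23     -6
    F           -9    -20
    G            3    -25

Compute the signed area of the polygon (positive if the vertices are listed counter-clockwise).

920

Apply the shoelace formula: 2A = Σ (x_i·y_{i+1} − x_{i+1}·y_i), indices taken mod 7.
Σ = (174) + (124) + (271) + (85) + (406) + (285) + (495) = 1840
Signed area = Σ/2 = 920 (positive ⇒ counter-clockwise traversal).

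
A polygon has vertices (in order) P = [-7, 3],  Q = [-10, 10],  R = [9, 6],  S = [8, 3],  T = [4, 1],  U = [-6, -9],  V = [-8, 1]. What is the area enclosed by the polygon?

170

P→Q: (-7)(10) − (-10)(3) = -40
Q→R: (-10)(6) − (9)(10) = -150
R→S: (9)(3) − (8)(6) = -21
S→T: (8)(1) − (4)(3) = -4
T→U: (4)(-9) − (-6)(1) = -30
U→V: (-6)(1) − (-8)(-9) = -78
V→P: (-8)(3) − (-7)(1) = -17
Σ = -340
Area = |Σ|/2 = 170.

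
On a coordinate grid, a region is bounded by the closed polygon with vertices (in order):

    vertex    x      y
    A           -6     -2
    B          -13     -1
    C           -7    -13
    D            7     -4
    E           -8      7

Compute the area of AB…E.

168

Σ = (-20) + (162) + (119) + (17) + (58) = 336
Area = |Σ|/2 = 168.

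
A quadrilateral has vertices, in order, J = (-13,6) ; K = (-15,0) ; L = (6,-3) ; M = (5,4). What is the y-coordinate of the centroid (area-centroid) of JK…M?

79/48

Apply the surveyor's formula. First the cross-terms c_i = x_i·y_{i+1} − x_{i+1}·y_i:
  90, 45, 39, 82  ⇒  2A = 256, A = 128.
Then Σ (y_i + y_{i+1})·c_i = 1264, so ȳ = 1264 / (6·128) = 79/48.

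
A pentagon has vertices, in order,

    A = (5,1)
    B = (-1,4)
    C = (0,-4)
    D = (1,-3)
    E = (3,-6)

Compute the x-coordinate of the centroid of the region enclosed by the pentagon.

Apply the surveyor's formula. First the cross-terms c_i = x_i·y_{i+1} − x_{i+1}·y_i:
  21, 4, 4, 3, 33  ⇒  2A = 65, A = 32.5.
Then Σ (x_i + x_{i+1})·c_i = 360, so x̄ = 360 / (6·32.5) = 24/13.

24/13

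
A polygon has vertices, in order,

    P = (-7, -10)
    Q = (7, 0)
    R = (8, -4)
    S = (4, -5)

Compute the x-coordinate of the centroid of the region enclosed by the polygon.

Apply the surveyor's formula. First the cross-terms c_i = x_i·y_{i+1} − x_{i+1}·y_i:
  70, -28, -24, -75  ⇒  2A = -57, A = -28.5.
Then Σ (x_i + x_{i+1})·c_i = -483, so x̄ = -483 / (6·(-28.5)) = 161/57.

161/57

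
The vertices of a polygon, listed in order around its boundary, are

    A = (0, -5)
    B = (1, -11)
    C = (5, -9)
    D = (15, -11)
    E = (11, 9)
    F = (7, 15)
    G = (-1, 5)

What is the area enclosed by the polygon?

272

Apply the shoelace (surveyor's) formula: 2A = Σ (x_i·y_{i+1} − x_{i+1}·y_i), indices taken mod 7.
Cross-terms: 5, 46, 80, 256, 102, 50, 5  ⇒  Σ = 544
Area = |Σ|/2 = 272.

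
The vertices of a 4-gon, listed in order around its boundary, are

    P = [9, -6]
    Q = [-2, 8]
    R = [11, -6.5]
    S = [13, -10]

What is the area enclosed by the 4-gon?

14.25

Apply the shoelace (surveyor's) formula: 2A = Σ (x_i·y_{i+1} − x_{i+1}·y_i), indices taken mod 4.
Cross-terms: 60, -75, -25.5, 12  ⇒  Σ = -28.5
Area = |Σ|/2 = 14.25.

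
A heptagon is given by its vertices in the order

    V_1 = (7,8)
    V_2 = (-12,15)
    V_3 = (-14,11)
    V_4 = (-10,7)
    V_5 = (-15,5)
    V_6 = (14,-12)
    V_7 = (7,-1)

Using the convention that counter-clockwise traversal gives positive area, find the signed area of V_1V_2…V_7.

Apply the shoelace (surveyor's) formula: 2A = Σ (x_i·y_{i+1} − x_{i+1}·y_i), indices taken mod 7.
Σ = (201) + (78) + (12) + (55) + (110) + (70) + (63) = 589
Signed area = Σ/2 = 294.5 (positive ⇒ counter-clockwise traversal).

294.5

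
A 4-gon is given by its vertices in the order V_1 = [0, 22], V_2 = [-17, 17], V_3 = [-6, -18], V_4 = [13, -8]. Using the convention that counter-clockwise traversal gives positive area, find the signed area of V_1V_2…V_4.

675

Apply the shoelace (surveyor's) formula: 2A = Σ (x_i·y_{i+1} − x_{i+1}·y_i), indices taken mod 4.
V_1→V_2: (0)(17) − (-17)(22) = 374
V_2→V_3: (-17)(-18) − (-6)(17) = 408
V_3→V_4: (-6)(-8) − (13)(-18) = 282
V_4→V_1: (13)(22) − (0)(-8) = 286
Σ = 1350
Signed area = Σ/2 = 675 (positive ⇒ counter-clockwise traversal).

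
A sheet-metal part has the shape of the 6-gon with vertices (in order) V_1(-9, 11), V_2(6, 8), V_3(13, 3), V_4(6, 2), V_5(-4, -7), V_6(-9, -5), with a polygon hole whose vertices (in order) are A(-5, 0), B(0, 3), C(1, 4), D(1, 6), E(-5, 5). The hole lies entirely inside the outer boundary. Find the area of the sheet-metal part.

196.5

Outer boundary:
Apply the shoelace (surveyor's) formula: 2A = Σ (x_i·y_{i+1} − x_{i+1}·y_i), indices taken mod 6.
Σ = (-138) + (-86) + (8) + (-34) + (-43) + (-144) = -437
Area = |Σ|/2 = 218.5.
Hole:
Apply the surveyor's formula: 2A = Σ (x_i·y_{i+1} − x_{i+1}·y_i), indices taken mod 5.
Σ = (-15) + (-3) + (2) + (35) + (25) = 44
Area = |Σ|/2 = 22.
Net area = 218.5 − 22 = 196.5.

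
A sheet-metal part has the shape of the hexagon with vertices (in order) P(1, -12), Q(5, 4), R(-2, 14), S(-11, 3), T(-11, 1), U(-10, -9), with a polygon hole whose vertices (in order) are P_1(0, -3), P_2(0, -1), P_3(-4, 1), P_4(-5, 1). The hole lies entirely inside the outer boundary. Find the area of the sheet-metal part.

269

Outer boundary:
Apply the shoelace formula: 2A = Σ (x_i·y_{i+1} − x_{i+1}·y_i), indices taken mod 6.
Σ = (64) + (78) + (148) + (22) + (109) + (129) = 550
Area = |Σ|/2 = 275.
Hole:
Σ = (0) + (-4) + (1) + (15) = 12
Area = |Σ|/2 = 6.
Net area = 275 − 6 = 269.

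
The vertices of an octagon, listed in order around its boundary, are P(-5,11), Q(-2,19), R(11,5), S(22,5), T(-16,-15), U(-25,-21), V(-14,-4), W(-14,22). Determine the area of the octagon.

Apply the shoelace (surveyor's) formula: 2A = Σ (x_i·y_{i+1} − x_{i+1}·y_i), indices taken mod 8.
Σ = (-73) + (-219) + (-55) + (-250) + (-39) + (-194) + (-364) + (-44) = -1238
Area = |Σ|/2 = 619.

619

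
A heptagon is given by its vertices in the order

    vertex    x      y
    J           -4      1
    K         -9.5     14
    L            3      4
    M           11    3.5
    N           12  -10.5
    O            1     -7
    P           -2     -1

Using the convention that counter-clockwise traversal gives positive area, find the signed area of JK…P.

Σ = (-46.5) + (-80) + (-33.5) + (-157.5) + (-73.5) + (-15) + (-6) = -412
Signed area = Σ/2 = -206 (negative ⇒ clockwise traversal).

-206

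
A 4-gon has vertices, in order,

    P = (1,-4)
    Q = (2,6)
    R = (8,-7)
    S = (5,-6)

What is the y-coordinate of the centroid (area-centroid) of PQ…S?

Apply the surveyor's formula. First the cross-terms c_i = x_i·y_{i+1} − x_{i+1}·y_i:
  14, -62, -13, -14  ⇒  2A = -75, A = -37.5.
Then Σ (y_i + y_{i+1})·c_i = 399, so ȳ = 399 / (6·(-37.5)) = -133/75.

-133/75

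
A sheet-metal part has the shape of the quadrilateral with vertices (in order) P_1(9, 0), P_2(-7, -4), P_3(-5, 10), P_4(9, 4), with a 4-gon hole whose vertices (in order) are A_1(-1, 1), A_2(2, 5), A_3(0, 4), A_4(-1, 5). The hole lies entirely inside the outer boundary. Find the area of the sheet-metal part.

131.5

Outer boundary:
P_1→P_2: (9)(-4) − (-7)(0) = -36
P_2→P_3: (-7)(10) − (-5)(-4) = -90
P_3→P_4: (-5)(4) − (9)(10) = -110
P_4→P_1: (9)(0) − (9)(4) = -36
Σ = -272
Area = |Σ|/2 = 136.
Hole:
Apply the surveyor's formula: 2A = Σ (x_i·y_{i+1} − x_{i+1}·y_i), indices taken mod 4.
A_1→A_2: (-1)(5) − (2)(1) = -7
A_2→A_3: (2)(4) − (0)(5) = 8
A_3→A_4: (0)(5) − (-1)(4) = 4
A_4→A_1: (-1)(1) − (-1)(5) = 4
Σ = 9
Area = |Σ|/2 = 4.5.
Net area = 136 − 4.5 = 131.5.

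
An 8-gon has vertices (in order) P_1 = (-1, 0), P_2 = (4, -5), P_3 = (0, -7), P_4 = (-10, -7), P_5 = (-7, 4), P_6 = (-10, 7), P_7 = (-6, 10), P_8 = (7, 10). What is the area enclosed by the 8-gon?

184.5

Cross-terms: 5, -28, -70, -89, -9, -58, -130, 10  ⇒  Σ = -369
Area = |Σ|/2 = 184.5.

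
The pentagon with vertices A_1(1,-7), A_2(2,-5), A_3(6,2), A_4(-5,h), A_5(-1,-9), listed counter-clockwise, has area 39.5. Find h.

-5

Write out the shoelace sum; only the two edges meeting at A_4 involve h:
2·Area = [(6·h − (-5)·2) + ((-5)·(-9) − (-1)·h)] + 59
       = 7·h + 114 = 79
⇒ h = -5.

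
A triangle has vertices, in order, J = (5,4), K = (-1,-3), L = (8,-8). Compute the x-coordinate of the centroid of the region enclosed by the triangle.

4

Apply the shoelace (surveyor's) formula. First the cross-terms c_i = x_i·y_{i+1} − x_{i+1}·y_i:
  -11, 32, 72  ⇒  2A = 93, A = 46.5.
Then Σ (x_i + x_{i+1})·c_i = 1116, so x̄ = 1116 / (6·46.5) = 4.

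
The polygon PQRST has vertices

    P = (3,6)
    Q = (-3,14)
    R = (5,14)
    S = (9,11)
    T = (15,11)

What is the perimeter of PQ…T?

42

|PQ| = √((-6)² + (8)²) = √100 = 10
|QR| = √((8)² + (0)²) = √64 = 8
|RS| = √((4)² + (-3)²) = √25 = 5
|ST| = √((6)² + (0)²) = √36 = 6
|TP| = √((-12)² + (-5)²) = √169 = 13
Perimeter = 10 + 8 + 5 + 6 + 13 = 42.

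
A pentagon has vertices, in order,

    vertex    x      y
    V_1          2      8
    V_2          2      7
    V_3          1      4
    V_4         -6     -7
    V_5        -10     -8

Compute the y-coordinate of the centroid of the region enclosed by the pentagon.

Apply the shoelace formula. First the cross-terms c_i = x_i·y_{i+1} − x_{i+1}·y_i:
  -2, 1, 17, -22, -64  ⇒  2A = -70, A = -35.
Then Σ (y_i + y_{i+1})·c_i = 260, so ȳ = 260 / (6·(-35)) = -26/21.

-26/21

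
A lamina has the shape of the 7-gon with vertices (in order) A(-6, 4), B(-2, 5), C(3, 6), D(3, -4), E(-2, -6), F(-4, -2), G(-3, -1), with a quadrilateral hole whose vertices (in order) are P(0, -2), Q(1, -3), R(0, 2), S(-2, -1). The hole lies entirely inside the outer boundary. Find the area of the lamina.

Outer boundary:
Apply Gauss's area formula: 2A = Σ (x_i·y_{i+1} − x_{i+1}·y_i), indices taken mod 7.
Σ = (-22) + (-27) + (-30) + (-26) + (-20) + (-2) + (-18) = -145
Area = |Σ|/2 = 72.5.
Hole:
Apply the surveyor's formula: 2A = Σ (x_i·y_{i+1} − x_{i+1}·y_i), indices taken mod 4.
P→Q: (0)(-3) − (1)(-2) = 2
Q→R: (1)(2) − (0)(-3) = 2
R→S: (0)(-1) − (-2)(2) = 4
S→P: (-2)(-2) − (0)(-1) = 4
Σ = 12
Area = |Σ|/2 = 6.
Net area = 72.5 − 6 = 66.5.

66.5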